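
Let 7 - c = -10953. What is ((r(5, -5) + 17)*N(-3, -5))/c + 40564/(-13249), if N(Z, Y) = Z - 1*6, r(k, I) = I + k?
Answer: -446608537/145209040 ≈ -3.0756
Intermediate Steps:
c = 10960 (c = 7 - 1*(-10953) = 7 + 10953 = 10960)
N(Z, Y) = -6 + Z (N(Z, Y) = Z - 6 = -6 + Z)
((r(5, -5) + 17)*N(-3, -5))/c + 40564/(-13249) = (((-5 + 5) + 17)*(-6 - 3))/10960 + 40564/(-13249) = ((0 + 17)*(-9))*(1/10960) + 40564*(-1/13249) = (17*(-9))*(1/10960) - 40564/13249 = -153*1/10960 - 40564/13249 = -153/10960 - 40564/13249 = -446608537/145209040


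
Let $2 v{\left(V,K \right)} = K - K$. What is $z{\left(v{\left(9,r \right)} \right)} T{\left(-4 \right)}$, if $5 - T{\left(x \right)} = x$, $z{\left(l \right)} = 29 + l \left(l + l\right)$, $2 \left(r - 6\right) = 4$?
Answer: $261$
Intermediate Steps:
$r = 8$ ($r = 6 + \frac{1}{2} \cdot 4 = 6 + 2 = 8$)
$v{\left(V,K \right)} = 0$ ($v{\left(V,K \right)} = \frac{K - K}{2} = \frac{1}{2} \cdot 0 = 0$)
$z{\left(l \right)} = 29 + 2 l^{2}$ ($z{\left(l \right)} = 29 + l 2 l = 29 + 2 l^{2}$)
$T{\left(x \right)} = 5 - x$
$z{\left(v{\left(9,r \right)} \right)} T{\left(-4 \right)} = \left(29 + 2 \cdot 0^{2}\right) \left(5 - -4\right) = \left(29 + 2 \cdot 0\right) \left(5 + 4\right) = \left(29 + 0\right) 9 = 29 \cdot 9 = 261$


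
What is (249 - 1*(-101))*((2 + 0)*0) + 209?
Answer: 209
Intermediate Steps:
(249 - 1*(-101))*((2 + 0)*0) + 209 = (249 + 101)*(2*0) + 209 = 350*0 + 209 = 0 + 209 = 209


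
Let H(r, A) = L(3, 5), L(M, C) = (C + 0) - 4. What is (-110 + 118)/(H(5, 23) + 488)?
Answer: 8/489 ≈ 0.016360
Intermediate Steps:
L(M, C) = -4 + C (L(M, C) = C - 4 = -4 + C)
H(r, A) = 1 (H(r, A) = -4 + 5 = 1)
(-110 + 118)/(H(5, 23) + 488) = (-110 + 118)/(1 + 488) = 8/489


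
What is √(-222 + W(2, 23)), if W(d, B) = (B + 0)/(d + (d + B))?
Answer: I*√17913/9 ≈ 14.871*I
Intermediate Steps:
W(d, B) = B/(B + 2*d) (W(d, B) = B/(d + (B + d)) = B/(B + 2*d))
√(-222 + W(2, 23)) = √(-222 + 23/(23 + 2*2)) = √(-222 + 23/(23 + 4)) = √(-222 + 23/27) = √(-5971/27) = I*√17913/9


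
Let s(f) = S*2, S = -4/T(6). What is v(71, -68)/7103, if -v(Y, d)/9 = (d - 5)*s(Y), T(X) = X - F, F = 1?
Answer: -5256/35515 ≈ -0.14799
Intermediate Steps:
T(X) = -1 + X (T(X) = X - 1*1 = X - 1 = -1 + X)
S = -⅘ (S = -4/(-1 + 6) = -4/5 = -4*⅕ = -⅘ ≈ -0.80000)
s(f) = -8/5 (s(f) = -⅘*2 = -8/5)
v(Y, d) = -72 + 72*d/5 (v(Y, d) = -9*(d - 5)*(-8)/5 = -9*(-5 + d)*(-8)/5 = -9*(8 - 8*d/5) = -72 + 72*d/5)
v(71, -68)/7103 = (-72 + (72/5)*(-68))/7103 = (-72 - 4896/5)*(1/7103) = -5256/5*1/7103 = -5256/35515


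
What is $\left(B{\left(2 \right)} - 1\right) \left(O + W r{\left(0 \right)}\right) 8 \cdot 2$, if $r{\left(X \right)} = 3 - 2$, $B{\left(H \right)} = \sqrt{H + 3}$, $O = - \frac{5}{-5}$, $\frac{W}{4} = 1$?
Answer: $-80 + 80 \sqrt{5} \approx 98.885$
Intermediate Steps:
$W = 4$ ($W = 4 \cdot 1 = 4$)
$O = 1$ ($O = \left(-5\right) \left(- \frac{1}{5}\right) = 1$)
$B{\left(H \right)} = \sqrt{3 + H}$
$r{\left(X \right)} = 1$
$\left(B{\left(2 \right)} - 1\right) \left(O + W r{\left(0 \right)}\right) 8 \cdot 2 = \left(\sqrt{3 + 2} - 1\right) \left(1 + 4 \cdot 1\right) 8 \cdot 2 = \left(\sqrt{5} - 1\right) \left(1 + 4\right) 8 \cdot 2 = \left(-1 + \sqrt{5}\right) 5 \cdot 8 \cdot 2 = \left(-5 + 5 \sqrt{5}\right) 8 \cdot 2 = \left(-40 + 40 \sqrt{5}\right) 2 = -80 + 80 \sqrt{5}$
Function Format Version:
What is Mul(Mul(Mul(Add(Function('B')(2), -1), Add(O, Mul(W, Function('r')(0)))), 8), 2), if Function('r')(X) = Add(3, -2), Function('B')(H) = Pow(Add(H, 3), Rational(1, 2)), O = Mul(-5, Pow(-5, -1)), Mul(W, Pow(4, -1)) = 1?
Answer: Add(-80, Mul(80, Pow(5, Rational(1, 2)))) ≈ 98.885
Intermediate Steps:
W = 4 (W = Mul(4, 1) = 4)
O = 1 (O = Mul(-5, Rational(-1, 5)) = 1)
Function('B')(H) = Pow(Add(3, H), Rational(1, 2))
Function('r')(X) = 1
Mul(Mul(Mul(Add(Function('B')(2), -1), Add(O, Mul(W, Function('r')(0)))), 8), 2) = Mul(Mul(Mul(Add(Pow(Add(3, 2), Rational(1, 2)), -1), Add(1, Mul(4, 1))), 8), 2) = Mul(Mul(Mul(Add(Pow(5, Rational(1, 2)), -1), Add(1, 4)), 8), 2) = Mul(Mul(Mul(Add(-1, Pow(5, Rational(1, 2))), 5), 8), 2) = Mul(Mul(Add(-5, Mul(5, Pow(5, Rational(1, 2)))), 8), 2) = Mul(Add(-40, Mul(40, Pow(5, Rational(1, 2)))), 2) = Add(-80, Mul(80, Pow(5, Rational(1, 2))))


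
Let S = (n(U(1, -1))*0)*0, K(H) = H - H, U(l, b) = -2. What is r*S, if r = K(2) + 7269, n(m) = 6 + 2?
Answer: 0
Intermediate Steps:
K(H) = 0
n(m) = 8
r = 7269 (r = 0 + 7269 = 7269)
S = 0 (S = (8*0)*0 = 0*0 = 0)
r*S = 7269*0 = 0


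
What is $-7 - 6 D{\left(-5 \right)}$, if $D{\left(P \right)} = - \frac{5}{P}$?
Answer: $-13$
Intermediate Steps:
$-7 - 6 D{\left(-5 \right)} = -7 - 6 \left(- \frac{5}{-5}\right) = -7 - 6 \left(\left(-5\right) \left(- \frac{1}{5}\right)\right) = -7 - 6 = -13$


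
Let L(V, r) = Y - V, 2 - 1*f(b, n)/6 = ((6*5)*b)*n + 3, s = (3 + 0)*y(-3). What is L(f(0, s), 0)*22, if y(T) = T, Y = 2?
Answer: 176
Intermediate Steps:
s = -9 (s = (3 + 0)*(-3) = 3*(-3) = -9)
f(b, n) = -6 - 180*b*n (f(b, n) = 12 - 6*(((6*5)*b)*n + 3) = 12 - 6*((30*b)*n + 3) = 12 - 6*(30*b*n + 3) = 12 - 6*(3 + 30*b*n) = 12 + (-18 - 180*b*n) = -6 - 180*b*n)
L(V, r) = 2 - V
L(f(0, s), 0)*22 = (2 - (-6 - 180*0*(-9)))*22 = (2 - (-6 + 0))*22 = (2 - 1*(-6))*22 = (2 + 6)*22 = 8*22 = 176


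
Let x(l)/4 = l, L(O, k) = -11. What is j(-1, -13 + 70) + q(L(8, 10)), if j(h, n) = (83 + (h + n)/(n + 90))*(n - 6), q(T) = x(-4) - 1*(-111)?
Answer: 30432/7 ≈ 4347.4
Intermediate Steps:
x(l) = 4*l
q(T) = 95 (q(T) = 4*(-4) - 1*(-111) = -16 + 111 = 95)
j(h, n) = (-6 + n)*(83 + (h + n)/(90 + n)) (j(h, n) = (83 + (h + n)/(90 + n))*(-6 + n) = (-6 + n)*(83 + (h + n)/(90 + n)))
j(-1, -13 + 70) + q(L(8, 10)) = (-44820 - 6*(-1) + 84*(-13 + 70)² + 6966*(-13 + 70) - (-13 + 70))/(90 + (-13 + 70)) + 95 = (-44820 + 6 + 84*57² + 6966*57 - 1*57)/(90 + 57) + 95 = (-44820 + 6 + 84*3249 + 397062 - 57)/147 + 95 = (-44820 + 6 + 272916 + 397062 - 57)/147 + 95 = (1/147)*625107 + 95 = 29767/7 + 95 = 30432/7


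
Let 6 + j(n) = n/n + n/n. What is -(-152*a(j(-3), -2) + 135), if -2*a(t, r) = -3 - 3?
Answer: 321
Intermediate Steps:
j(n) = -4 (j(n) = -6 + (n/n + n/n) = -6 + (1 + 1) = -6 + 2 = -4)
a(t, r) = 3 (a(t, r) = -(-3 - 3)/2 = -½*(-6) = 3)
-(-152*a(j(-3), -2) + 135) = -(-152*3 + 135) = -(-456 + 135) = -1*(-321) = 321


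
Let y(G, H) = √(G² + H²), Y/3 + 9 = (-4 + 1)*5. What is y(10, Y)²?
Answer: 5284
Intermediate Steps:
Y = -72 (Y = -27 + 3*((-4 + 1)*5) = -27 + 3*(-3*5) = -27 + 3*(-15) = -27 - 45 = -72)
y(10, Y)² = (√(10² + (-72)²))² = (√(100 + 5184))² = (√5284)² = (2*√1321)² = 5284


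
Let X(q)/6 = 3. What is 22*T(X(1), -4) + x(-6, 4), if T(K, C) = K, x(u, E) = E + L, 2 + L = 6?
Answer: 404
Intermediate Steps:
L = 4 (L = -2 + 6 = 4)
x(u, E) = 4 + E (x(u, E) = E + 4 = 4 + E)
X(q) = 18 (X(q) = 6*3 = 18)
22*T(X(1), -4) + x(-6, 4) = 22*18 + (4 + 4) = 396 + 8 = 404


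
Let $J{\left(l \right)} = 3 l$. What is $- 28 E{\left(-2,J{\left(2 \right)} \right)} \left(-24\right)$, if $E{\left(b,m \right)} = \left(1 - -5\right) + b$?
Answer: $2688$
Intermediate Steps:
$E{\left(b,m \right)} = 6 + b$ ($E{\left(b,m \right)} = \left(1 + 5\right) + b = 6 + b$)
$- 28 E{\left(-2,J{\left(2 \right)} \right)} \left(-24\right) = - 28 \left(6 - 2\right) \left(-24\right) = \left(-28\right) 4 \left(-24\right) = \left(-112\right) \left(-24\right) = 2688$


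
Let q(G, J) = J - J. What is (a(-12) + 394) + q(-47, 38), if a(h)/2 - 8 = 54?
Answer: 518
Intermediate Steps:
q(G, J) = 0
a(h) = 124 (a(h) = 16 + 2*54 = 16 + 108 = 124)
(a(-12) + 394) + q(-47, 38) = (124 + 394) + 0 = 518 + 0 = 518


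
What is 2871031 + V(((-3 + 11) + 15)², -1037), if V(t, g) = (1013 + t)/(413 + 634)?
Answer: 1001990333/349 ≈ 2.8710e+6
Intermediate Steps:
V(t, g) = 1013/1047 + t/1047 (V(t, g) = (1013 + t)/1047 = (1013 + t)*(1/1047) = 1013/1047 + t/1047)
2871031 + V(((-3 + 11) + 15)², -1037) = 2871031 + (1013/1047 + ((-3 + 11) + 15)²/1047) = 2871031 + (1013/1047 + (8 + 15)²/1047) = 2871031 + (1013/1047 + (1/1047)*23²) = 2871031 + (1013/1047 + (1/1047)*529) = 2871031 + (1013/1047 + 529/1047) = 2871031 + 514/349 = 1001990333/349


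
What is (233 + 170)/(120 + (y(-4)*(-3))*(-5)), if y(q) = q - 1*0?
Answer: 403/60 ≈ 6.7167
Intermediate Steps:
y(q) = q (y(q) = q + 0 = q)
(233 + 170)/(120 + (y(-4)*(-3))*(-5)) = (233 + 170)/(120 - 4*(-3)*(-5)) = 403/(120 + 12*(-5)) = 403/(120 - 60) = 403/60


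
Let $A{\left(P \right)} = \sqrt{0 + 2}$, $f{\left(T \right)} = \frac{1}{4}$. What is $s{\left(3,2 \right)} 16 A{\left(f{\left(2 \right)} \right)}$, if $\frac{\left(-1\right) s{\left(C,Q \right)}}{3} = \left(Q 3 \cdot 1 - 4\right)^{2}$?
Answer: $- 192 \sqrt{2} \approx -271.53$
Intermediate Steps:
$f{\left(T \right)} = \frac{1}{4}$
$A{\left(P \right)} = \sqrt{2}$
$s{\left(C,Q \right)} = - 3 \left(-4 + 3 Q\right)^{2}$ ($s{\left(C,Q \right)} = - 3 \left(Q 3 \cdot 1 - 4\right)^{2} = - 3 \left(3 Q 1 - 4\right)^{2} = - 3 \left(3 Q - 4\right)^{2} = - 3 \left(-4 + 3 Q\right)^{2}$)
$s{\left(3,2 \right)} 16 A{\left(f{\left(2 \right)} \right)} = - 3 \left(-4 + 3 \cdot 2\right)^{2} \cdot 16 \sqrt{2} = - 3 \left(-4 + 6\right)^{2} \cdot 16 \sqrt{2} = - 3 \cdot 2^{2} \cdot 16 \sqrt{2} = \left(-3\right) 4 \cdot 16 \sqrt{2} = \left(-12\right) 16 \sqrt{2} = - 192 \sqrt{2}$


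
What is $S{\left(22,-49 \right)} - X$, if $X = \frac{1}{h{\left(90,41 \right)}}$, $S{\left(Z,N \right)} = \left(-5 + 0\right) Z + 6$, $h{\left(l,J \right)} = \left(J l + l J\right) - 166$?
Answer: $- \frac{750257}{7214} \approx -104.0$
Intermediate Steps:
$h{\left(l,J \right)} = -166 + 2 J l$ ($h{\left(l,J \right)} = \left(J l + J l\right) - 166 = 2 J l - 166 = -166 + 2 J l$)
$S{\left(Z,N \right)} = 6 - 5 Z$ ($S{\left(Z,N \right)} = - 5 Z + 6 = 6 - 5 Z$)
$X = \frac{1}{7214}$ ($X = \frac{1}{-166 + 2 \cdot 41 \cdot 90} = \frac{1}{-166 + 7380} = \frac{1}{7214} \approx 0.00013862$)
$S{\left(22,-49 \right)} - X = \left(6 - 110\right) - \frac{1}{7214} = -104 - \frac{1}{7214} = - \frac{750257}{7214}$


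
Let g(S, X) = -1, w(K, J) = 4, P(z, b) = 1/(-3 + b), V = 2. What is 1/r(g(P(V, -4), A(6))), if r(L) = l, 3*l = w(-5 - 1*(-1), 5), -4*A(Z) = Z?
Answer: 3/4 ≈ 0.75000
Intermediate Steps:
A(Z) = -Z/4
l = 4/3 (l = (1/3)*4 = 4/3 ≈ 1.3333)
r(L) = 4/3
1/r(g(P(V, -4), A(6))) = 1/(4/3) = 3/4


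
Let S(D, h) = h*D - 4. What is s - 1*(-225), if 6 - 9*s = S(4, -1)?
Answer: 2039/9 ≈ 226.56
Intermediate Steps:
S(D, h) = -4 + D*h (S(D, h) = D*h - 4 = -4 + D*h)
s = 14/9 (s = ⅔ - (-4 + 4*(-1))/9 = ⅔ - (-4 - 4)/9 = ⅔ - ⅑*(-8) = ⅔ + 8/9 = 14/9 ≈ 1.5556)
s - 1*(-225) = 14/9 - 1*(-225) = 14/9 + 225 = 2039/9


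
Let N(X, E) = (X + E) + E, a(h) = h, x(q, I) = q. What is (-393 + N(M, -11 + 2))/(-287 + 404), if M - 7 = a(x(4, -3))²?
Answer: -388/117 ≈ -3.3162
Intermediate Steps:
M = 23 (M = 7 + 4² = 7 + 16 = 23)
N(X, E) = X + 2*E (N(X, E) = (E + X) + E = X + 2*E)
(-393 + N(M, -11 + 2))/(-287 + 404) = (-393 + (23 + 2*(-11 + 2)))/(-287 + 404) = (-393 + (23 + 2*(-9)))/117 = (-393 + (23 - 18))*(1/117) = (-393 + 5)*(1/117) = -388*1/117 = -388/117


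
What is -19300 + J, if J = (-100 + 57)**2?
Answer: -17451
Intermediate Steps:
J = 1849 (J = (-43)**2 = 1849)
-19300 + J = -19300 + 1849 = -17451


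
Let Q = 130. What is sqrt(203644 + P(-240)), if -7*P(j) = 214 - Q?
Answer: 4*sqrt(12727) ≈ 451.26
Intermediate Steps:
P(j) = -12 (P(j) = -(214 - 1*130)/7 = -(214 - 130)/7 = -1/7*84 = -12)
sqrt(203644 + P(-240)) = sqrt(203644 - 12) = sqrt(203632) = 4*sqrt(12727)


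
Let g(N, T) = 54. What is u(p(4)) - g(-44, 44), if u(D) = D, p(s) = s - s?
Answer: -54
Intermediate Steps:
p(s) = 0
u(p(4)) - g(-44, 44) = 0 - 1*54 = 0 - 54 = -54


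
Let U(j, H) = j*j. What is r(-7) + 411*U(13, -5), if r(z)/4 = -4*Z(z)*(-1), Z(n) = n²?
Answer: 70243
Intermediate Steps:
U(j, H) = j²
r(z) = 16*z² (r(z) = 4*(-4*z²*(-1)) = 4*(4*z²) = 16*z²)
r(-7) + 411*U(13, -5) = 16*(-7)² + 411*13² = 16*49 + 411*169 = 784 + 69459 = 70243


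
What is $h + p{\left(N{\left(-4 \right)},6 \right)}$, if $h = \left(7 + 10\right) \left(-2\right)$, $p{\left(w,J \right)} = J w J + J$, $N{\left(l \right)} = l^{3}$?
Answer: $-2332$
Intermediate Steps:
$p{\left(w,J \right)} = J + w J^{2}$ ($p{\left(w,J \right)} = w J^{2} + J = J + w J^{2}$)
$h = -34$ ($h = 17 \left(-2\right) = -34$)
$h + p{\left(N{\left(-4 \right)},6 \right)} = -34 + 6 \left(1 + 6 \left(-4\right)^{3}\right) = -34 + 6 \left(1 + 6 \left(-64\right)\right) = -34 + 6 \left(1 - 384\right) = -34 + 6 \left(-383\right) = -34 - 2298 = -2332$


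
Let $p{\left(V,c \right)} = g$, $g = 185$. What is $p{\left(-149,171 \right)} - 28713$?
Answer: $-28528$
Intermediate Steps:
$p{\left(V,c \right)} = 185$
$p{\left(-149,171 \right)} - 28713 = 185 - 28713 = -28528$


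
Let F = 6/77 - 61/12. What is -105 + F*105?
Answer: -27745/44 ≈ -630.57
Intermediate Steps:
F = -4625/924 (F = 6*(1/77) - 61*1/12 = 6/77 - 61/12 = -4625/924 ≈ -5.0054)
-105 + F*105 = -105 - 4625/924*105 = -105 - 23125/44 = -27745/44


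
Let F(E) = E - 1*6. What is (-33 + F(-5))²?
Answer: 1936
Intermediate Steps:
F(E) = -6 + E (F(E) = E - 6 = -6 + E)
(-33 + F(-5))² = (-33 + (-6 - 5))² = (-33 - 11)² = (-44)² = 1936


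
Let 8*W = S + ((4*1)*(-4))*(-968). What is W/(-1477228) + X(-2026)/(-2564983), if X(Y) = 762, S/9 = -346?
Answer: -20372140765/15156258828496 ≈ -0.0013441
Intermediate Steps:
S = -3114 (S = 9*(-346) = -3114)
W = 6187/4 (W = (-3114 + ((4*1)*(-4))*(-968))/8 = (-3114 + (4*(-4))*(-968))/8 = (-3114 - 16*(-968))/8 = (-3114 + 15488)/8 = (⅛)*12374 = 6187/4 ≈ 1546.8)
W/(-1477228) + X(-2026)/(-2564983) = (6187/4)/(-1477228) + 762/(-2564983) = (6187/4)*(-1/1477228) + 762*(-1/2564983) = -6187/5908912 - 762/2564983 = -20372140765/15156258828496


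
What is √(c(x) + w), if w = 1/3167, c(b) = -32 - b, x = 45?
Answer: I*√772298286/3167 ≈ 8.7749*I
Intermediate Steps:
w = 1/3167 ≈ 0.00031576
√(c(x) + w) = √((-32 - 1*45) + 1/3167) = √((-32 - 45) + 1/3167) = √(-77 + 1/3167) = √(-243858/3167) = I*√772298286/3167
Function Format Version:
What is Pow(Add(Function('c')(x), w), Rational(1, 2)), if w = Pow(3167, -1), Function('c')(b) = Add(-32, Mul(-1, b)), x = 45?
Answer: Mul(Rational(1, 3167), I, Pow(772298286, Rational(1, 2))) ≈ Mul(8.7749, I)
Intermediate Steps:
w = Rational(1, 3167) ≈ 0.00031576
Pow(Add(Function('c')(x), w), Rational(1, 2)) = Pow(Add(Add(-32, Mul(-1, 45)), Rational(1, 3167)), Rational(1, 2)) = Pow(Add(Add(-32, -45), Rational(1, 3167)), Rational(1, 2)) = Pow(Add(-77, Rational(1, 3167)), Rational(1, 2)) = Pow(Rational(-243858, 3167), Rational(1, 2)) = Mul(Rational(1, 3167), I, Pow(772298286, Rational(1, 2)))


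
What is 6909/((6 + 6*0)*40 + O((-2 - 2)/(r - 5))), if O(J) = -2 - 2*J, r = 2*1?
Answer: 20727/706 ≈ 29.358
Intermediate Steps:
r = 2
6909/((6 + 6*0)*40 + O((-2 - 2)/(r - 5))) = 6909/((6 + 6*0)*40 + (-2 - 2*(-2 - 2)/(2 - 5))) = 6909/((6 + 0)*40 + (-2 - (-8)/(-3))) = 6909/(6*40 + (-2 - (-8)*(-1)/3)) = 6909/(240 + (-2 - 2*4/3)) = 6909/(240 + (-2 - 8/3)) = 6909/(240 - 14/3) = 6909/(706/3) = 6909*(3/706) = 20727/706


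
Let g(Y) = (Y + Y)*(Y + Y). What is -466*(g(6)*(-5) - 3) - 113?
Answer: 336805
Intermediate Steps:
g(Y) = 4*Y**2 (g(Y) = (2*Y)*(2*Y) = 4*Y**2)
-466*(g(6)*(-5) - 3) - 113 = -466*((4*6**2)*(-5) - 3) - 113 = -466*((4*36)*(-5) - 3) - 113 = -466*(144*(-5) - 3) - 113 = -466*(-720 - 3) - 113 = -466*(-723) - 113 = 336918 - 113 = 336805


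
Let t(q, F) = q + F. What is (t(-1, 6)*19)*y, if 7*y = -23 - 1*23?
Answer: -4370/7 ≈ -624.29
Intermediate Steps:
t(q, F) = F + q
y = -46/7 (y = (-23 - 1*23)/7 = (-23 - 23)/7 = (⅐)*(-46) = -46/7 ≈ -6.5714)
(t(-1, 6)*19)*y = ((6 - 1)*19)*(-46/7) = (5*19)*(-46/7) = 95*(-46/7) = -4370/7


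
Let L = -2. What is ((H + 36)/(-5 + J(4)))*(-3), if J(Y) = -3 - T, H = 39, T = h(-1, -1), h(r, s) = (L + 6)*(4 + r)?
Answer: 45/4 ≈ 11.250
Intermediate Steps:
h(r, s) = 16 + 4*r (h(r, s) = (-2 + 6)*(4 + r) = 4*(4 + r) = 16 + 4*r)
T = 12 (T = 16 + 4*(-1) = 16 - 4 = 12)
J(Y) = -15 (J(Y) = -3 - 1*12 = -3 - 12 = -15)
((H + 36)/(-5 + J(4)))*(-3) = ((39 + 36)/(-5 - 15))*(-3) = (75/(-20))*(-3) = (75*(-1/20))*(-3) = -15/4*(-3) = 45/4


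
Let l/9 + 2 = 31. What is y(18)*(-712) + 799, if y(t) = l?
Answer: -185033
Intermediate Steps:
l = 261 (l = -18 + 9*31 = -18 + 279 = 261)
y(t) = 261
y(18)*(-712) + 799 = 261*(-712) + 799 = -185832 + 799 = -185033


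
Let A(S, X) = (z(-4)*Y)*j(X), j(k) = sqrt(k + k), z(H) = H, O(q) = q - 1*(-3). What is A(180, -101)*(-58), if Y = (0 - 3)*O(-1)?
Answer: -1392*I*sqrt(202) ≈ -19784.0*I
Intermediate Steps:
O(q) = 3 + q (O(q) = q + 3 = 3 + q)
j(k) = sqrt(2)*sqrt(k) (j(k) = sqrt(2*k) = sqrt(2)*sqrt(k))
Y = -6 (Y = (0 - 3)*(3 - 1) = -3*2 = -6)
A(S, X) = 24*sqrt(2)*sqrt(X) (A(S, X) = (-4*(-6))*(sqrt(2)*sqrt(X)) = 24*(sqrt(2)*sqrt(X)) = 24*sqrt(2)*sqrt(X))
A(180, -101)*(-58) = (24*sqrt(2)*sqrt(-101))*(-58) = (24*sqrt(2)*(I*sqrt(101)))*(-58) = (24*I*sqrt(202))*(-58) = -1392*I*sqrt(202)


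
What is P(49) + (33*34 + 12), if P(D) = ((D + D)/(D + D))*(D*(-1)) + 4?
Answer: 1089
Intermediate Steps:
P(D) = 4 - D (P(D) = ((2*D)/((2*D)))*(-D) + 4 = ((2*D)*(1/(2*D)))*(-D) + 4 = 1*(-D) + 4 = -D + 4 = 4 - D)
P(49) + (33*34 + 12) = (4 - 1*49) + (33*34 + 12) = (4 - 49) + (1122 + 12) = -45 + 1134 = 1089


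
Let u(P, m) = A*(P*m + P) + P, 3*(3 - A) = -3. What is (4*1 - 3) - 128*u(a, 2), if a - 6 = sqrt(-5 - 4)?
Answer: -9983 - 4992*I ≈ -9983.0 - 4992.0*I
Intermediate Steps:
A = 4 (A = 3 - 1/3*(-3) = 3 + 1 = 4)
a = 6 + 3*I (a = 6 + sqrt(-5 - 4) = 6 + sqrt(-9) = 6 + 3*I ≈ 6.0 + 3.0*I)
u(P, m) = 5*P + 4*P*m (u(P, m) = 4*(P*m + P) + P = 4*(P + P*m) + P = (4*P + 4*P*m) + P = 5*P + 4*P*m)
(4*1 - 3) - 128*u(a, 2) = (4*1 - 3) - 128*(6 + 3*I)*(5 + 4*2) = (4 - 3) - 128*(6 + 3*I)*(5 + 8) = 1 - 128*(6 + 3*I)*13 = 1 - 128*(78 + 39*I) = 1 + (-9984 - 4992*I) = -9983 - 4992*I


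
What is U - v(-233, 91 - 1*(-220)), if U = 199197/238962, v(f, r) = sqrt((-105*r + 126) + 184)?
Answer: 66399/79654 - I*sqrt(32345) ≈ 0.83359 - 179.85*I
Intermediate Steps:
v(f, r) = sqrt(310 - 105*r) (v(f, r) = sqrt((126 - 105*r) + 184) = sqrt(310 - 105*r))
U = 66399/79654 (U = 199197*(1/238962) = 66399/79654 ≈ 0.83359)
U - v(-233, 91 - 1*(-220)) = 66399/79654 - sqrt(310 - 105*(91 - 1*(-220))) = 66399/79654 - sqrt(310 - 105*(91 + 220)) = 66399/79654 - sqrt(310 - 105*311) = 66399/79654 - sqrt(310 - 32655) = 66399/79654 - sqrt(-32345) = 66399/79654 - I*sqrt(32345)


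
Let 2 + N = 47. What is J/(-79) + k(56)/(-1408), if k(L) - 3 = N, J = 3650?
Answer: -321437/6952 ≈ -46.237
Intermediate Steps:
N = 45 (N = -2 + 47 = 45)
k(L) = 48 (k(L) = 3 + 45 = 48)
J/(-79) + k(56)/(-1408) = 3650/(-79) + 48/(-1408) = 3650*(-1/79) + 48*(-1/1408) = -3650/79 - 3/88 = -321437/6952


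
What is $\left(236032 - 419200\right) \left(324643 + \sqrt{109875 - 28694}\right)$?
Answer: $-59464209024 - 183168 \sqrt{81181} \approx -5.9516 \cdot 10^{10}$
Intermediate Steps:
$\left(236032 - 419200\right) \left(324643 + \sqrt{109875 - 28694}\right) = - 183168 \left(324643 + \sqrt{81181}\right) = -59464209024 - 183168 \sqrt{81181}$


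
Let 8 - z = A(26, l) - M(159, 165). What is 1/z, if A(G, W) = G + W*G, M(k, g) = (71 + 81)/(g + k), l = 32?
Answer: -81/68812 ≈ -0.0011771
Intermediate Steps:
M(k, g) = 152/(g + k)
A(G, W) = G + G*W
z = -68812/81 (z = 8 - (26*(1 + 32) - 152/(165 + 159)) = 8 - (26*33 - 152/324) = 8 - (858 - 152/324) = 8 - (858 - 1*38/81) = 8 - (858 - 38/81) = 8 - 1*69460/81 = 8 - 69460/81 = -68812/81 ≈ -849.53)
1/z = 1/(-68812/81) = -81/68812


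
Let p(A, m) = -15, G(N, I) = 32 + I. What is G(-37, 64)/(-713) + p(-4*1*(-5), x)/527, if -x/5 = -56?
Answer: -1977/12121 ≈ -0.16311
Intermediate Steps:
x = 280 (x = -5*(-56) = 280)
G(-37, 64)/(-713) + p(-4*1*(-5), x)/527 = (32 + 64)/(-713) - 15/527 = 96*(-1/713) - 15*1/527 = -96/713 - 15/527 = -1977/12121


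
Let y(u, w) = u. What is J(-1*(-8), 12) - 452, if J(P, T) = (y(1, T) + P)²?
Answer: -371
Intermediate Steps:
J(P, T) = (1 + P)²
J(-1*(-8), 12) - 452 = (1 - 1*(-8))² - 452 = (1 + 8)² - 452 = 9² - 452 = 81 - 452 = -371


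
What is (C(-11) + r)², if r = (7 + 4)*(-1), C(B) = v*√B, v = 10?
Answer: (11 - 10*I*√11)² ≈ -979.0 - 729.66*I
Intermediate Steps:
C(B) = 10*√B
r = -11 (r = 11*(-1) = -11)
(C(-11) + r)² = (10*√(-11) - 11)² = (10*(I*√11) - 11)² = (10*I*√11 - 11)² = (-11 + 10*I*√11)²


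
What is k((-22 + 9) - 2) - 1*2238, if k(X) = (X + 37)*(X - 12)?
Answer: -2832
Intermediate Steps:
k(X) = (-12 + X)*(37 + X) (k(X) = (37 + X)*(-12 + X) = (-12 + X)*(37 + X))
k((-22 + 9) - 2) - 1*2238 = (-444 + ((-22 + 9) - 2)² + 25*((-22 + 9) - 2)) - 1*2238 = (-444 + (-13 - 2)² + 25*(-13 - 2)) - 2238 = (-444 + (-15)² + 25*(-15)) - 2238 = (-444 + 225 - 375) - 2238 = -594 - 2238 = -2832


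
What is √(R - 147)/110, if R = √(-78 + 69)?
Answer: √(-147 + 3*I)/110 ≈ 0.0011247 + 0.11023*I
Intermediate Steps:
R = 3*I (R = √(-9) = 3*I ≈ 3.0*I)
√(R - 147)/110 = √(3*I - 147)/110 = √(-147 + 3*I)*(1/110) = √(-147 + 3*I)/110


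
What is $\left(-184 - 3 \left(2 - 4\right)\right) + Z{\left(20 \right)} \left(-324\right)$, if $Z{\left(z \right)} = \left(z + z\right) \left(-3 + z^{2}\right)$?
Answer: $-5145298$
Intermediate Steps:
$Z{\left(z \right)} = 2 z \left(-3 + z^{2}\right)$
$\left(-184 - 3 \left(2 - 4\right)\right) + Z{\left(20 \right)} \left(-324\right) = \left(-184 - 3 \left(2 - 4\right)\right) + 2 \cdot 20 \left(-3 + 20^{2}\right) \left(-324\right) = \left(-184 - 3 \left(-2\right)\right) + 2 \cdot 20 \left(-3 + 400\right) \left(-324\right) = \left(-184 - -6\right) + 2 \cdot 20 \cdot 397 \left(-324\right) = \left(-184 + 6\right) + 15880 \left(-324\right) = -178 - 5145120 = -5145298$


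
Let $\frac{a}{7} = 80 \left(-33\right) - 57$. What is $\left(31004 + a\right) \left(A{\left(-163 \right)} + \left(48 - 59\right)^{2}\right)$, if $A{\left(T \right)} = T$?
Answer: $-509250$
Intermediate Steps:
$a = -18879$ ($a = 7 \left(80 \left(-33\right) - 57\right) = 7 \left(-2640 - 57\right) = 7 \left(-2697\right) = -18879$)
$\left(31004 + a\right) \left(A{\left(-163 \right)} + \left(48 - 59\right)^{2}\right) = \left(31004 - 18879\right) \left(-163 + \left(48 - 59\right)^{2}\right) = 12125 \left(-163 + \left(-11\right)^{2}\right) = 12125 \left(-163 + 121\right) = 12125 \left(-42\right) = -509250$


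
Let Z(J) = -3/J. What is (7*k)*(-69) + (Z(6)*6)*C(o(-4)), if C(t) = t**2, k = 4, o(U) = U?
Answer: -1980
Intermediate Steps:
(7*k)*(-69) + (Z(6)*6)*C(o(-4)) = (7*4)*(-69) + (-3/6*6)*(-4)**2 = 28*(-69) + (-3*1/6*6)*16 = -1932 - 1/2*6*16 = -1932 - 3*16 = -1932 - 48 = -1980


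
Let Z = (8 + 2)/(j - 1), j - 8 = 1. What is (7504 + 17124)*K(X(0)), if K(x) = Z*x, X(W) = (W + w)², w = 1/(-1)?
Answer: 30785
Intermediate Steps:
j = 9 (j = 8 + 1 = 9)
Z = 5/4 (Z = (8 + 2)/(9 - 1) = 10/8 = 10*(⅛) = 5/4 ≈ 1.2500)
w = -1
X(W) = (-1 + W)² (X(W) = (W - 1)² = (-1 + W)²)
K(x) = 5*x/4
(7504 + 17124)*K(X(0)) = (7504 + 17124)*(5*(-1 + 0)²/4) = 24628*((5/4)*(-1)²) = 24628*((5/4)*1) = 24628*(5/4) = 30785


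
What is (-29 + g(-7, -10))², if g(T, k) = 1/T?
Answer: 41616/49 ≈ 849.31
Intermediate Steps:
(-29 + g(-7, -10))² = (-29 + 1/(-7))² = (-29 - ⅐)² = (-204/7)² = 41616/49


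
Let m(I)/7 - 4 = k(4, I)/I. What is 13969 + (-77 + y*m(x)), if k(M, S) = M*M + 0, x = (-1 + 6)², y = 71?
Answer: 404952/25 ≈ 16198.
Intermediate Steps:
x = 25 (x = 5² = 25)
k(M, S) = M² (k(M, S) = M² + 0 = M²)
m(I) = 28 + 112/I (m(I) = 28 + 7*(4²/I) = 28 + 7*(16/I) = 28 + 112/I)
13969 + (-77 + y*m(x)) = 13969 + (-77 + 71*(28 + 112/25)) = 13969 + (-77 + 71*(812/25)) = 13969 + (-77 + 57652/25) = 13969 + 55727/25 = 404952/25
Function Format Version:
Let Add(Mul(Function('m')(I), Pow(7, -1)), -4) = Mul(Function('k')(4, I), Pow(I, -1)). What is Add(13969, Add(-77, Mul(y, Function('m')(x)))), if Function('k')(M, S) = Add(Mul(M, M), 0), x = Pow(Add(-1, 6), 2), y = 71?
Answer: Rational(404952, 25) ≈ 16198.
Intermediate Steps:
x = 25 (x = Pow(5, 2) = 25)
Function('k')(M, S) = Pow(M, 2) (Function('k')(M, S) = Add(Pow(M, 2), 0) = Pow(M, 2))
Function('m')(I) = Add(28, Mul(112, Pow(I, -1))) (Function('m')(I) = Add(28, Mul(7, Mul(Pow(4, 2), Pow(I, -1)))) = Add(28, Mul(7, Mul(16, Pow(I, -1)))) = Add(28, Mul(112, Pow(I, -1))))
Add(13969, Add(-77, Mul(y, Function('m')(x)))) = Add(13969, Add(-77, Mul(71, Add(28, Mul(112, Pow(25, -1)))))) = Add(13969, Add(-77, Mul(71, Add(28, Mul(112, Rational(1, 25)))))) = Add(13969, Add(-77, Mul(71, Add(28, Rational(112, 25))))) = Add(13969, Add(-77, Mul(71, Rational(812, 25)))) = Add(13969, Add(-77, Rational(57652, 25))) = Add(13969, Rational(55727, 25)) = Rational(404952, 25)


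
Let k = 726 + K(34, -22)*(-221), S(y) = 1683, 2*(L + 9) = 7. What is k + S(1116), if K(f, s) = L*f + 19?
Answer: 39537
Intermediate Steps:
L = -11/2 (L = -9 + (1/2)*7 = -9 + 7/2 = -11/2 ≈ -5.5000)
K(f, s) = 19 - 11*f/2 (K(f, s) = -11*f/2 + 19 = 19 - 11*f/2)
k = 37854 (k = 726 + (19 - 11/2*34)*(-221) = 726 + (19 - 187)*(-221) = 726 - 168*(-221) = 726 + 37128 = 37854)
k + S(1116) = 37854 + 1683 = 39537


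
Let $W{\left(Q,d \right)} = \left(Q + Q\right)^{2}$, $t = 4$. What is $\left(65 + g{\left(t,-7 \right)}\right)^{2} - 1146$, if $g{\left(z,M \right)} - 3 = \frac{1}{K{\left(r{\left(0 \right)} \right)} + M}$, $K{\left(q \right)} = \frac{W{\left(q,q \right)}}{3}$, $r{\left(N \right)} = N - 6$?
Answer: $\frac{5852095}{1681} \approx 3481.3$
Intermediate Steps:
$r{\left(N \right)} = -6 + N$ ($r{\left(N \right)} = N - 6 = -6 + N$)
$W{\left(Q,d \right)} = 4 Q^{2}$ ($W{\left(Q,d \right)} = \left(2 Q\right)^{2} = 4 Q^{2}$)
$K{\left(q \right)} = \frac{4 q^{2}}{3}$
$g{\left(z,M \right)} = 3 + \frac{1}{48 + M}$ ($g{\left(z,M \right)} = 3 + \frac{1}{\frac{4 \left(-6 + 0\right)^{2}}{3} + M} = 3 + \frac{1}{\frac{4 \left(-6\right)^{2}}{3} + M} = 3 + \frac{1}{\frac{4}{3} \cdot 36 + M} = 3 + \frac{1}{48 + M}$)
$\left(65 + g{\left(t,-7 \right)}\right)^{2} - 1146 = \left(65 + \frac{145 + 3 \left(-7\right)}{48 - 7}\right)^{2} - 1146 = \left(65 + \frac{145 - 21}{41}\right)^{2} - 1146 = \left(65 + \frac{1}{41} \cdot 124\right)^{2} - 1146 = \left(65 + \frac{124}{41}\right)^{2} - 1146 = \left(\frac{2789}{41}\right)^{2} - 1146 = \frac{7778521}{1681} - 1146 = \frac{5852095}{1681}$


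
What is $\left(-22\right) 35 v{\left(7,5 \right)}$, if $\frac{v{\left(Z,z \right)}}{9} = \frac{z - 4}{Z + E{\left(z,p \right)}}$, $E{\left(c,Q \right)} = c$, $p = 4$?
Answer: $- \frac{1155}{2} \approx -577.5$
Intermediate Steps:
$v{\left(Z,z \right)} = \frac{9 \left(-4 + z\right)}{Z + z}$ ($v{\left(Z,z \right)} = 9 \frac{z - 4}{Z + z} = 9 \frac{-4 + z}{Z + z} = \frac{9 \left(-4 + z\right)}{Z + z}$)
$\left(-22\right) 35 v{\left(7,5 \right)} = \left(-22\right) 35 \frac{9 \left(-4 + 5\right)}{7 + 5} = - 770 \cdot 9 \cdot \frac{1}{12} \cdot 1 = \left(-770\right) \frac{3}{4} = - \frac{1155}{2}$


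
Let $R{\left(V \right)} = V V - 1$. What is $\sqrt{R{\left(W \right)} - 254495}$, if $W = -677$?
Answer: $\sqrt{203833} \approx 451.48$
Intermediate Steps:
$R{\left(V \right)} = -1 + V^{2}$ ($R{\left(V \right)} = V^{2} - 1 = -1 + V^{2}$)
$\sqrt{R{\left(W \right)} - 254495} = \sqrt{\left(-1 + \left(-677\right)^{2}\right) - 254495} = \sqrt{\left(-1 + 458329\right) - 254495} = \sqrt{458328 - 254495} = \sqrt{203833}$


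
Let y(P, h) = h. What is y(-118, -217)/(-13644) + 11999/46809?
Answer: 19319101/70962444 ≈ 0.27224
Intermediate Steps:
y(-118, -217)/(-13644) + 11999/46809 = -217/(-13644) + 11999/46809 = -217*(-1/13644) + 11999*(1/46809) = 217/13644 + 11999/46809 = 19319101/70962444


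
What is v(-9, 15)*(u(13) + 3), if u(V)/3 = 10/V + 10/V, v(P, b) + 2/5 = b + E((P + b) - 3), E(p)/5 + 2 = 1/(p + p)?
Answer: 5379/130 ≈ 41.377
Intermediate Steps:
E(p) = -10 + 5/(2*p) (E(p) = -10 + 5/(p + p) = -10 + 5/((2*p)) = -10 + 5*(1/(2*p)) = -10 + 5/(2*p))
v(P, b) = -52/5 + b + 5/(2*(-3 + P + b)) (v(P, b) = -⅖ + (b + (-10 + 5/(2*((P + b) - 3)))) = -⅖ + (b + (-10 + 5/(2*(-3 + P + b)))) = -⅖ + (-10 + b + 5/(2*(-3 + P + b))) = -52/5 + b + 5/(2*(-3 + P + b)))
u(V) = 60/V (u(V) = 3*(10/V + 10/V) = 3*(20/V) = 60/V)
v(-9, 15)*(u(13) + 3) = ((5/2 + (-52 + 5*15)*(-3 - 9 + 15)/5)/(-3 - 9 + 15))*(60/13 + 3) = ((5/2 + (⅕)*(-52 + 75)*3)/3)*(60*(1/13) + 3) = ((5/2 + (⅕)*23*3)/3)*(60/13 + 3) = ((5/2 + 69/5)/3)*(99/13) = ((⅓)*(163/10))*(99/13) = (163/30)*(99/13) = 5379/130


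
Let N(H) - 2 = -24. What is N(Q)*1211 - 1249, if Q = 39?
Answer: -27891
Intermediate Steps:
N(H) = -22 (N(H) = 2 - 24 = -22)
N(Q)*1211 - 1249 = -22*1211 - 1249 = -26642 - 1249 = -27891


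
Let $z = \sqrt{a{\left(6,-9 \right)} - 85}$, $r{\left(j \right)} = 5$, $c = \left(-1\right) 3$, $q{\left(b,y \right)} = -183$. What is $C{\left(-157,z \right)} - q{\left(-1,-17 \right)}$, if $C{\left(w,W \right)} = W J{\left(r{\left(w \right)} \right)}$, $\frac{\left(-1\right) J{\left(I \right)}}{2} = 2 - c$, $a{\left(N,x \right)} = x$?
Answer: $183 - 10 i \sqrt{94} \approx 183.0 - 96.954 i$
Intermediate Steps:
$c = -3$
$z = i \sqrt{94}$ ($z = \sqrt{-9 - 85} = \sqrt{-94} = i \sqrt{94} \approx 9.6954 i$)
$J{\left(I \right)} = -10$ ($J{\left(I \right)} = - 2 \left(2 - -3\right) = - 2 \left(2 + 3\right) = \left(-2\right) 5 = -10$)
$C{\left(w,W \right)} = - 10 W$ ($C{\left(w,W \right)} = W \left(-10\right) = - 10 W$)
$C{\left(-157,z \right)} - q{\left(-1,-17 \right)} = - 10 i \sqrt{94} - -183 = - 10 i \sqrt{94} + 183 = 183 - 10 i \sqrt{94}$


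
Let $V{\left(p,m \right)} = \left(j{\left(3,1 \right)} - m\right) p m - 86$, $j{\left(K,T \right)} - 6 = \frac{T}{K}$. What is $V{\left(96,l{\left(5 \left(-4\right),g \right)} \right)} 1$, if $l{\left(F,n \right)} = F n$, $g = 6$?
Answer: $-1455446$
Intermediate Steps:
$j{\left(K,T \right)} = 6 + \frac{T}{K}$
$V{\left(p,m \right)} = -86 + m p \left(\frac{19}{3} - m\right)$ ($V{\left(p,m \right)} = \left(\left(6 + 1 \cdot \frac{1}{3}\right) - m\right) p m - 86 = \left(\left(6 + \frac{1}{3}\right) - m\right) p m - 86 = \left(\frac{19}{3} - m\right) p m - 86 = p \left(\frac{19}{3} - m\right) m - 86 = m p \left(\frac{19}{3} - m\right) - 86 = -86 + m p \left(\frac{19}{3} - m\right)$)
$V{\left(96,l{\left(5 \left(-4\right),g \right)} \right)} 1 = \left(-86 - 96 \left(5 \left(-4\right) 6\right)^{2} + \frac{19}{3} \cdot 5 \left(-4\right) 6 \cdot 96\right) 1 = \left(-86 - 96 \left(\left(-20\right) 6\right)^{2} + \frac{19}{3} \left(\left(-20\right) 6\right) 96\right) 1 = \left(-86 - 96 \left(-120\right)^{2} + \frac{19}{3} \left(-120\right) 96\right) 1 = \left(-86 - 96 \cdot 14400 - 72960\right) 1 = \left(-86 - 1382400 - 72960\right) 1 = \left(-1455446\right) 1 = -1455446$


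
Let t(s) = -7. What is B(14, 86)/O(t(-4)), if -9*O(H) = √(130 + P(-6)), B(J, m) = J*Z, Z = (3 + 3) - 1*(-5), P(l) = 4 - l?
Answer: -99*√35/5 ≈ -117.14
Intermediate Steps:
Z = 11 (Z = 6 + 5 = 11)
B(J, m) = 11*J (B(J, m) = J*11 = 11*J)
O(H) = -2*√35/9 (O(H) = -√(130 + (4 - 1*(-6)))/9 = -√(130 + (4 + 6))/9 = -√(130 + 10)/9 = -2*√35/9)
B(14, 86)/O(t(-4)) = (11*14)/((-2*√35/9)) = 154*(-9*√35/70) = -99*√35/5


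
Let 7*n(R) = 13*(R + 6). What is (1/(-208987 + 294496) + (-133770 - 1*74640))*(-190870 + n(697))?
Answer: 2627500199855471/66507 ≈ 3.9507e+10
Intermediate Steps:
n(R) = 78/7 + 13*R/7 (n(R) = (13*(R + 6))/7 = (13*(6 + R))/7 = (78 + 13*R)/7 = 78/7 + 13*R/7)
(1/(-208987 + 294496) + (-133770 - 1*74640))*(-190870 + n(697)) = (1/(-208987 + 294496) + (-133770 - 1*74640))*(-190870 + (78/7 + (13/7)*697)) = (1/85509 + (-133770 - 74640))*(-190870 + (78/7 + 9061/7)) = (1/85509 - 208410)*(-190870 + 9139/7) = -17820930689/85509*(-1326951/7) = 2627500199855471/66507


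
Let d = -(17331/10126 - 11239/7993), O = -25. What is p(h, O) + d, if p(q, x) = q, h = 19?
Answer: 1513084673/80937118 ≈ 18.695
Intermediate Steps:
d = -24720569/80937118 (d = -(17331*(1/10126) - 11239*1/7993) = -(17331/10126 - 11239/7993) = -1*24720569/80937118 = -24720569/80937118 ≈ -0.30543)
p(h, O) + d = 19 - 24720569/80937118 = 1513084673/80937118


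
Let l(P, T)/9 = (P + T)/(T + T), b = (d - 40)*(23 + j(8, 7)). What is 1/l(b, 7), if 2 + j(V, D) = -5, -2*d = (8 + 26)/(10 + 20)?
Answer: -70/28893 ≈ -0.0024227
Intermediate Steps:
d = -17/30 (d = -(8 + 26)/(2*(10 + 20)) = -17/30 ≈ -0.56667)
j(V, D) = -7 (j(V, D) = -2 - 5 = -7)
b = -9736/15 (b = (-17/30 - 40)*(23 - 7) = -1217/30*16 = -9736/15 ≈ -649.07)
l(P, T) = 9*(P + T)/(2*T) (l(P, T) = 9*((P + T)/(T + T)) = 9*((P + T)/((2*T))) = 9*((P + T)*(1/(2*T))) = 9*((P + T)/(2*T)) = 9*(P + T)/(2*T))
1/l(b, 7) = 1/((9/2)*(-9736/15 + 7)/7) = 1/((9/2)*(1/7)*(-9631/15)) = 1/(-28893/70) = -70/28893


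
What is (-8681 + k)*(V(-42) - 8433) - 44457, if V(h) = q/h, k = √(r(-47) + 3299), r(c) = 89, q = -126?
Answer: 73136373 - 185460*√7 ≈ 7.2646e+7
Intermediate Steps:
k = 22*√7 (k = √(89 + 3299) = √3388 = 22*√7 ≈ 58.207)
V(h) = -126/h
(-8681 + k)*(V(-42) - 8433) - 44457 = (-8681 + 22*√7)*(-126/(-42) - 8433) - 44457 = (-8681 + 22*√7)*(-126*(-1/42) - 8433) - 44457 = (-8681 + 22*√7)*(3 - 8433) - 44457 = (-8681 + 22*√7)*(-8430) - 44457 = (73180830 - 185460*√7) - 44457 = 73136373 - 185460*√7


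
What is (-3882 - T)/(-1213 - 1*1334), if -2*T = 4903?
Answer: 2861/5094 ≈ 0.56164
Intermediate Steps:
T = -4903/2 (T = -½*4903 = -4903/2 ≈ -2451.5)
(-3882 - T)/(-1213 - 1*1334) = (-3882 - 1*(-4903/2))/(-1213 - 1*1334) = (-3882 + 4903/2)/(-1213 - 1334) = -2861/2/(-2547) = -2861/2*(-1/2547) = 2861/5094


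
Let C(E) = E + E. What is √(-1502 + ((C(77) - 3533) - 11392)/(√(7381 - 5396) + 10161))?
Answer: √(-15276593 - 1502*√1985)/√(10161 + √1985) ≈ 38.774*I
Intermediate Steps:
C(E) = 2*E
√(-1502 + ((C(77) - 3533) - 11392)/(√(7381 - 5396) + 10161)) = √(-1502 + ((2*77 - 3533) - 11392)/(√(7381 - 5396) + 10161)) = √(-1502 + ((154 - 3533) - 11392)/(√1985 + 10161)) = √(-1502 + (-3379 - 11392)/(10161 + √1985)) = √(-1502 - 14771/(10161 + √1985))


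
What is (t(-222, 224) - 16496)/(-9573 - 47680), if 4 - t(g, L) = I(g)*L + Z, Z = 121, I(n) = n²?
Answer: 11056229/57253 ≈ 193.11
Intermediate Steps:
t(g, L) = -117 - L*g² (t(g, L) = 4 - (g²*L + 121) = 4 - (L*g² + 121) = 4 - (121 + L*g²) = 4 + (-121 - L*g²) = -117 - L*g²)
(t(-222, 224) - 16496)/(-9573 - 47680) = ((-117 - 1*224*(-222)²) - 16496)/(-9573 - 47680) = ((-117 - 1*224*49284) - 16496)/(-57253) = ((-117 - 11039616) - 16496)*(-1/57253) = (-11039733 - 16496)*(-1/57253) = -11056229*(-1/57253) = 11056229/57253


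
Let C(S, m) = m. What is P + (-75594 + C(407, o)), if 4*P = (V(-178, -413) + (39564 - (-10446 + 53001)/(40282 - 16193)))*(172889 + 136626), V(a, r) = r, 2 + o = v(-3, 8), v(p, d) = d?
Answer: 72971438432233/24089 ≈ 3.0292e+9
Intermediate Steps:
o = 6 (o = -2 + 8 = 6)
P = 72973259271565/24089 (P = ((-413 + (39564 - (-10446 + 53001)/(40282 - 16193)))*(172889 + 136626))/4 = ((-413 + (39564 - 42555/24089))*309515)/4 = ((-413 + 953014641/24089)*309515)/4 = ((943065884/24089)*309515)/4 = (1/4)*(291893037086260/24089) = 72973259271565/24089 ≈ 3.0293e+9)
P + (-75594 + C(407, o)) = 72973259271565/24089 + (-75594 + 6) = 72973259271565/24089 - 75588 = 72971438432233/24089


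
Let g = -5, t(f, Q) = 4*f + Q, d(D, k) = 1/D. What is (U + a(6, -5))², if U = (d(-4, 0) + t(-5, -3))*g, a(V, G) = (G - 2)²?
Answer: 436921/16 ≈ 27308.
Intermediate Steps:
t(f, Q) = Q + 4*f
a(V, G) = (-2 + G)²
U = 465/4 (U = (1/(-4) + (-3 + 4*(-5)))*(-5) = (-¼ + (-3 - 20))*(-5) = (-¼ - 23)*(-5) = -93/4*(-5) = 465/4 ≈ 116.25)
(U + a(6, -5))² = (465/4 + (-2 - 5)²)² = (465/4 + (-7)²)² = (465/4 + 49)² = (661/4)² = 436921/16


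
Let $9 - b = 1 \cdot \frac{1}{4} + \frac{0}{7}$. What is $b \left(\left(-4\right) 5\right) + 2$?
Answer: $-173$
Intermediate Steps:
$b = \frac{35}{4}$ ($b = 9 - \left(1 \cdot \frac{1}{4} + \frac{0}{7}\right) = 9 - \left(1 \cdot \frac{1}{4} + 0 \cdot \frac{1}{7}\right) = 9 - \left(\frac{1}{4} + 0\right) = 9 - \frac{1}{4} = \frac{35}{4} \approx 8.75$)
$b \left(\left(-4\right) 5\right) + 2 = \frac{35 \left(\left(-4\right) 5\right)}{4} + 2 = \frac{35}{4} \left(-20\right) + 2 = -175 + 2 = -173$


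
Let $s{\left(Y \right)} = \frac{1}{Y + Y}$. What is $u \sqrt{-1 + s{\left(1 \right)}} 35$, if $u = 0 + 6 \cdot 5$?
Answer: $525 i \sqrt{2} \approx 742.46 i$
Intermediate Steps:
$s{\left(Y \right)} = \frac{1}{2 Y}$
$u = 30$ ($u = 0 + 30 = 30$)
$u \sqrt{-1 + s{\left(1 \right)}} 35 = 30 \sqrt{-1 + \frac{1}{2 \cdot 1}} \cdot 35 = 30 \sqrt{-1 + \frac{1}{2} \cdot 1} \cdot 35 = 30 \sqrt{-1 + \frac{1}{2}} \cdot 35 = 30 \sqrt{- \frac{1}{2}} \cdot 35 = 30 \frac{i \sqrt{2}}{2} \cdot 35 = 15 i \sqrt{2} \cdot 35 = 525 i \sqrt{2}$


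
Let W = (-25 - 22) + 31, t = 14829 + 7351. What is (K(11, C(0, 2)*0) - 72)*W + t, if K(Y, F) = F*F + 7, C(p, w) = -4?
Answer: 23220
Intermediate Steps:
t = 22180
W = -16 (W = -47 + 31 = -16)
K(Y, F) = 7 + F**2 (K(Y, F) = F**2 + 7 = 7 + F**2)
(K(11, C(0, 2)*0) - 72)*W + t = ((7 + (-4*0)**2) - 72)*(-16) + 22180 = ((7 + 0**2) - 72)*(-16) + 22180 = ((7 + 0) - 72)*(-16) + 22180 = (7 - 72)*(-16) + 22180 = -65*(-16) + 22180 = 1040 + 22180 = 23220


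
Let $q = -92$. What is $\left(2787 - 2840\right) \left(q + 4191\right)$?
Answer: $-217247$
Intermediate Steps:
$\left(2787 - 2840\right) \left(q + 4191\right) = \left(2787 - 2840\right) \left(-92 + 4191\right) = \left(2787 - 2840\right) 4099 = \left(-53\right) 4099 = -217247$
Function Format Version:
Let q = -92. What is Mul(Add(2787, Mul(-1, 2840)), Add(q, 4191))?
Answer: -217247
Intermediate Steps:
Mul(Add(2787, Mul(-1, 2840)), Add(q, 4191)) = Mul(Add(2787, Mul(-1, 2840)), Add(-92, 4191)) = Mul(Add(2787, -2840), 4099) = Mul(-53, 4099) = -217247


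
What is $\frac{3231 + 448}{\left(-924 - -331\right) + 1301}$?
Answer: $\frac{3679}{708} \approx 5.1963$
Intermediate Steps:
$\frac{3231 + 448}{\left(-924 - -331\right) + 1301} = \frac{3679}{\left(-924 + 331\right) + 1301} = \frac{3679}{-593 + 1301} = \frac{3679}{708}$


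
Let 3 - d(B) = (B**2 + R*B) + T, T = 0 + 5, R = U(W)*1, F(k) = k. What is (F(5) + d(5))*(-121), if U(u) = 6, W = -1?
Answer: 6292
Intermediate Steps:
R = 6 (R = 6*1 = 6)
T = 5
d(B) = -2 - B**2 - 6*B (d(B) = 3 - ((B**2 + 6*B) + 5) = 3 - (5 + B**2 + 6*B) = 3 + (-5 - B**2 - 6*B) = -2 - B**2 - 6*B)
(F(5) + d(5))*(-121) = (5 + (-2 - 1*5**2 - 6*5))*(-121) = (5 + (-2 - 1*25 - 30))*(-121) = (5 + (-2 - 25 - 30))*(-121) = (5 - 57)*(-121) = -52*(-121) = 6292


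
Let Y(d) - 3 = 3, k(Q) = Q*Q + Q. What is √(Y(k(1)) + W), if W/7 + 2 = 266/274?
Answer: I*√22605/137 ≈ 1.0974*I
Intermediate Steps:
k(Q) = Q + Q² (k(Q) = Q² + Q = Q + Q²)
Y(d) = 6 (Y(d) = 3 + 3 = 6)
W = -987/137 (W = -14 + 7*(266/274) = -14 + 7*(266*(1/274)) = -14 + 7*(133/137) = -14 + 931/137 = -987/137 ≈ -7.2044)
√(Y(k(1)) + W) = √(6 - 987/137) = √(-165/137) = I*√22605/137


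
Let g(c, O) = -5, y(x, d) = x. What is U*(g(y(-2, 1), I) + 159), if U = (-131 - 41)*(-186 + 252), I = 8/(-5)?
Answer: -1748208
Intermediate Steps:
I = -8/5 (I = 8*(-1/5) = -8/5 ≈ -1.6000)
U = -11352 (U = -172*66 = -11352)
U*(g(y(-2, 1), I) + 159) = -11352*(-5 + 159) = -11352*154 = -1748208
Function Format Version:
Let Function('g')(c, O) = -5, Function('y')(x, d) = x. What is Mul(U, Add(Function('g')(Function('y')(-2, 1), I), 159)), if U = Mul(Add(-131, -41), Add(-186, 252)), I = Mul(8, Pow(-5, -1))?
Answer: -1748208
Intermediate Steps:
I = Rational(-8, 5) (I = Mul(8, Rational(-1, 5)) = Rational(-8, 5) ≈ -1.6000)
U = -11352 (U = Mul(-172, 66) = -11352)
Mul(U, Add(Function('g')(Function('y')(-2, 1), I), 159)) = Mul(-11352, Add(-5, 159)) = Mul(-11352, 154) = -1748208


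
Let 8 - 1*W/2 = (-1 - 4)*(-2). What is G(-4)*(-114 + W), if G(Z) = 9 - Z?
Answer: -1534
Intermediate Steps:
W = -4 (W = 16 - 2*(-1 - 4)*(-2) = 16 - (-10)*(-2) = 16 - 2*10 = 16 - 20 = -4)
G(-4)*(-114 + W) = (9 - 1*(-4))*(-114 - 4) = (9 + 4)*(-118) = 13*(-118) = -1534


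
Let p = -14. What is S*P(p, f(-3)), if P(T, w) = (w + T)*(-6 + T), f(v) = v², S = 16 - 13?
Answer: 300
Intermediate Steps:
S = 3
P(T, w) = (-6 + T)*(T + w) (P(T, w) = (T + w)*(-6 + T) = (-6 + T)*(T + w))
S*P(p, f(-3)) = 3*((-14)² - 6*(-14) - 6*(-3)² - 14*(-3)²) = 3*(196 + 84 - 6*9 - 14*9) = 3*(196 + 84 - 54 - 126) = 3*100 = 300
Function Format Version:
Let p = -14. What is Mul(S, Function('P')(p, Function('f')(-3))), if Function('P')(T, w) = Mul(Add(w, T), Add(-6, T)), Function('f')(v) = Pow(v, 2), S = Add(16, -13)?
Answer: 300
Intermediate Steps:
S = 3
Function('P')(T, w) = Mul(Add(-6, T), Add(T, w)) (Function('P')(T, w) = Mul(Add(T, w), Add(-6, T)) = Mul(Add(-6, T), Add(T, w)))
Mul(S, Function('P')(p, Function('f')(-3))) = Mul(3, Add(Pow(-14, 2), Mul(-6, -14), Mul(-6, Pow(-3, 2)), Mul(-14, Pow(-3, 2)))) = Mul(3, Add(196, 84, Mul(-6, 9), Mul(-14, 9))) = Mul(3, Add(196, 84, -54, -126)) = Mul(3, 100) = 300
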